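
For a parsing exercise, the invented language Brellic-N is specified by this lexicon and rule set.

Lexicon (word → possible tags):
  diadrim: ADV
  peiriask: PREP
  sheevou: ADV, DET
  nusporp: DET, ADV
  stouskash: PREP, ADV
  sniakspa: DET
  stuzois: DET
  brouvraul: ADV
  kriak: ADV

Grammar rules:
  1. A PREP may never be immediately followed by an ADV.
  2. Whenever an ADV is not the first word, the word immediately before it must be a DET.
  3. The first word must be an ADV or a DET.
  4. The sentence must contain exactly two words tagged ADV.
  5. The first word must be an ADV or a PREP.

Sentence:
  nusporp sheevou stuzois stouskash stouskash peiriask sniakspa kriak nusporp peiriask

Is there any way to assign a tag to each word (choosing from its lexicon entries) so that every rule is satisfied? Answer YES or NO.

YES

Candidates per position — 1:nusporp {DET,ADV}; 2:sheevou {ADV,DET}; 3:stuzois {DET}; 4:stouskash {PREP,ADV}; 5:stouskash {PREP,ADV}; 6:peiriask {PREP}; 7:sniakspa {DET}; 8:kriak {ADV}; 9:nusporp {DET,ADV}; 10:peiriask {PREP}.
One satisfying assignment: ADV DET DET PREP PREP PREP DET ADV DET PREP.
Checking: rule 1 holds; rule 2 holds; rule 3 holds; rule 4 holds; rule 5 holds.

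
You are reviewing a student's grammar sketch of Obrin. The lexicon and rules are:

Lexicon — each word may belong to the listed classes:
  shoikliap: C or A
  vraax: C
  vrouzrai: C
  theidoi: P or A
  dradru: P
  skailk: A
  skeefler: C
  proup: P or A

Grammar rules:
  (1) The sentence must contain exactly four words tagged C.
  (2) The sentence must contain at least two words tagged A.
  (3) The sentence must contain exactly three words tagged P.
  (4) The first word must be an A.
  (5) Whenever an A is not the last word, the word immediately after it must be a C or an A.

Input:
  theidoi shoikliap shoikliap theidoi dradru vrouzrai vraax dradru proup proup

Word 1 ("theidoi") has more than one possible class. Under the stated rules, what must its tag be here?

Candidates per position — 1:theidoi {P,A}; 2:shoikliap {C,A}; 3:shoikliap {C,A}; 4:theidoi {P,A}; 5:dradru {P}; 6:vrouzrai {C}; 7:vraax {C}; 8:dradru {P}; 9:proup {P,A}; 10:proup {P,A}.
Word 1 cannot be P — rule 4 would then fail for every completion. It is A.
Word 2 cannot be A — rule 1 would then fail for every completion. It is C.
Word 3 cannot be A — rule 1 would then fail for every completion. It is C.
Word 4 cannot be A — rule 5 would then fail for every completion. It is P.
Word 9 cannot be P — rule 3 would then fail for every completion. It is A.
Word 10 cannot be P — rule 3 would then fail for every completion. It is A.
That leaves exactly one tagging: A C C P P C C P A A.
Verifying each rule — rule 1 ✓; rule 2 ✓; rule 3 ✓; rule 4 ✓; rule 5 ✓.

A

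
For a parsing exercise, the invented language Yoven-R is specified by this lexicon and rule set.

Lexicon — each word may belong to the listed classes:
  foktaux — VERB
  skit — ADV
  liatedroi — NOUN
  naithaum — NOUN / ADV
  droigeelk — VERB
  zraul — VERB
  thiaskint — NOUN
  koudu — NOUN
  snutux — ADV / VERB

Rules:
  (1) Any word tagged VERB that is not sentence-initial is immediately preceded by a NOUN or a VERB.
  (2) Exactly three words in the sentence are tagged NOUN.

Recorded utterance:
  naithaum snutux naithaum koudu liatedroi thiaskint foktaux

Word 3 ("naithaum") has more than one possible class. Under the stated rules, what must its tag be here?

ADV

Candidates per position — 1:naithaum {NOUN,ADV}; 2:snutux {ADV,VERB}; 3:naithaum {NOUN,ADV}; 4:koudu {NOUN}; 5:liatedroi {NOUN}; 6:thiaskint {NOUN}; 7:foktaux {VERB}.
Word 1 cannot be NOUN — rule 2 would then fail for every completion. It is ADV.
Word 2 cannot be VERB — rule 1 would then fail for every completion. It is ADV.
Word 3 cannot be NOUN — rule 2 would then fail for every completion. It is ADV.
That leaves exactly one tagging: ADV ADV ADV NOUN NOUN NOUN VERB.
Rule-by-rule: rule 1 holds; rule 2 holds.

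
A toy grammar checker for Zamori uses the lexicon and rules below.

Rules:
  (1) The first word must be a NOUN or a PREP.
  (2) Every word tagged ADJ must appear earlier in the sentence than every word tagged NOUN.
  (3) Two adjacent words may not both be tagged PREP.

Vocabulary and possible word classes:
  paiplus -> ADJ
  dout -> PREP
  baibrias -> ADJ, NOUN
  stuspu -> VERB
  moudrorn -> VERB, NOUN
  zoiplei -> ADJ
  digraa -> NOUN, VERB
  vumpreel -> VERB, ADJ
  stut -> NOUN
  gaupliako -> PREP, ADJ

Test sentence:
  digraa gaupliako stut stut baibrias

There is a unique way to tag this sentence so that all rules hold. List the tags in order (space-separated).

Candidates per position — 1:digraa {NOUN,VERB}; 2:gaupliako {PREP,ADJ}; 3:stut {NOUN}; 4:stut {NOUN}; 5:baibrias {ADJ,NOUN}.
Word 1 cannot be VERB — rule 1 would then fail for every completion. It is NOUN.
Word 2 cannot be ADJ — rule 2 would then fail for every completion. It is PREP.
Word 5 cannot be ADJ — rule 2 would then fail for every completion. It is NOUN.
So the tagging must be: NOUN PREP NOUN NOUN NOUN.
Check: rule 1 ok; rule 2 ok; rule 3 ok.

NOUN PREP NOUN NOUN NOUN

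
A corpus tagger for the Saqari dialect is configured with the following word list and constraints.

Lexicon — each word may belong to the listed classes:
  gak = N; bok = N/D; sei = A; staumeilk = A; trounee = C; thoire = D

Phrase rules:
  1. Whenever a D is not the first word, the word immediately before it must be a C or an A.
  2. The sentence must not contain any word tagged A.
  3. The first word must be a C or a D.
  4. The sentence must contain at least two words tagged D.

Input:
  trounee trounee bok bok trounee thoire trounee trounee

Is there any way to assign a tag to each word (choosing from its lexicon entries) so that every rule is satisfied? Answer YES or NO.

YES

Candidates per position — 1:trounee {C}; 2:trounee {C}; 3:bok {N,D}; 4:bok {N,D}; 5:trounee {C}; 6:thoire {D}; 7:trounee {C}; 8:trounee {C}.
One satisfying assignment: C C D N C D C C.
Rule-by-rule: rule 1 ok; rule 2 ok; rule 3 ok; rule 4 ok.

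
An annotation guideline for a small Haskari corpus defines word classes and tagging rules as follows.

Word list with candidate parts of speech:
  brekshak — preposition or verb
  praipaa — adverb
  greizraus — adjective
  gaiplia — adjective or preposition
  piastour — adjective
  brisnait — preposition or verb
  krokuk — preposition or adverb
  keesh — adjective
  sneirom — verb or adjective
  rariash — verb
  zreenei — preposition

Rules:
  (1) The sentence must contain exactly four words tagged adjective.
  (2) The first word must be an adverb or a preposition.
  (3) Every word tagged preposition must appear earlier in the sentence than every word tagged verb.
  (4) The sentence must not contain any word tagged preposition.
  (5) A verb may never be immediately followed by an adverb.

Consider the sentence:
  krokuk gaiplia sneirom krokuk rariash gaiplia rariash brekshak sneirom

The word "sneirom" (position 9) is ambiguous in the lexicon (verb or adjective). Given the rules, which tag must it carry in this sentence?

Candidates per position — 1:krokuk {preposition,adverb}; 2:gaiplia {adjective,preposition}; 3:sneirom {verb,adjective}; 4:krokuk {preposition,adverb}; 5:rariash {verb}; 6:gaiplia {adjective,preposition}; 7:rariash {verb}; 8:brekshak {preposition,verb}; 9:sneirom {verb,adjective}.
Position 1: tagging it preposition would leave rule 4 unsatisfiable, so it must be adverb.
Position 2: tagging it preposition would leave rule 1 unsatisfiable, so it must be adjective.
Position 3: tagging it verb would leave rule 1 unsatisfiable, so it must be adjective.
Position 4: tagging it preposition would leave rule 4 unsatisfiable, so it must be adverb.
Position 6: tagging it preposition would leave rule 1 unsatisfiable, so it must be adjective.
Position 8: tagging it preposition would leave rule 3 unsatisfiable, so it must be verb.
Position 9: tagging it verb would leave rule 1 unsatisfiable, so it must be adjective.
The only consistent sequence is: adverb adjective adjective adverb verb adjective verb verb adjective.
Checking: rule 1 satisfied; rule 2 satisfied; rule 3 satisfied; rule 4 satisfied; rule 5 satisfied.

adjective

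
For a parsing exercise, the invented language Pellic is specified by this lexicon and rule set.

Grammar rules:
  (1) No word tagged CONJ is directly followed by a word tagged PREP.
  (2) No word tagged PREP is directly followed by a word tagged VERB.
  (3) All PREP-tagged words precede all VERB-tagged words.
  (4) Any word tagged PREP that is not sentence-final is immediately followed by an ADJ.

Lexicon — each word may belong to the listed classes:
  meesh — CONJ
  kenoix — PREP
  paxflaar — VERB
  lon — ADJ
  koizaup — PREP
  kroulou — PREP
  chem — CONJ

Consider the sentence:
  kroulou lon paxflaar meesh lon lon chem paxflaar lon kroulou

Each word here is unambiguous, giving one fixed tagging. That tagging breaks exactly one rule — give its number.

Fixed tagging: PREP ADJ VERB CONJ ADJ ADJ CONJ VERB ADJ PREP.
Applying the rules: R1 ok, R2 ok, R3 fails, R4 ok.
Only rule 3 fails.

3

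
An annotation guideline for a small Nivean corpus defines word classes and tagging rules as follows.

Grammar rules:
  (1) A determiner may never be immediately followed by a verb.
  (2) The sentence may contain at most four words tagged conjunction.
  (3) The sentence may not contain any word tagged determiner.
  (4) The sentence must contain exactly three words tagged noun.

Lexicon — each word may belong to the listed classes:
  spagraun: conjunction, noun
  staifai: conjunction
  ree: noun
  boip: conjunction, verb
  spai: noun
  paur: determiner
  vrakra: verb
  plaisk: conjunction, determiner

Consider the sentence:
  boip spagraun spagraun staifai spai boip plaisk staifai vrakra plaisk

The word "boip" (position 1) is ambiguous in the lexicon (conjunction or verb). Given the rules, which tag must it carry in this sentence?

Candidates per position — 1:boip {conjunction,verb}; 2:spagraun {conjunction,noun}; 3:spagraun {conjunction,noun}; 4:staifai {conjunction}; 5:spai {noun}; 6:boip {conjunction,verb}; 7:plaisk {conjunction,determiner}; 8:staifai {conjunction}; 9:vrakra {verb}; 10:plaisk {conjunction,determiner}.
Word 2 cannot be conjunction — rule 4 would then fail for every completion. It is noun.
Word 3 cannot be conjunction — rule 4 would then fail for every completion. It is noun.
Word 7 cannot be determiner — rule 3 would then fail for every completion. It is conjunction.
Word 10 cannot be determiner — rule 3 would then fail for every completion. It is conjunction.
Word 1 cannot be conjunction — rule 2 would then fail for every completion. It is verb.
Word 6 cannot be conjunction — rule 2 would then fail for every completion. It is verb.
That leaves exactly one tagging: verb noun noun conjunction noun verb conjunction conjunction verb conjunction.
Rule-by-rule: rule 1 holds; rule 2 holds; rule 3 holds; rule 4 holds.

verb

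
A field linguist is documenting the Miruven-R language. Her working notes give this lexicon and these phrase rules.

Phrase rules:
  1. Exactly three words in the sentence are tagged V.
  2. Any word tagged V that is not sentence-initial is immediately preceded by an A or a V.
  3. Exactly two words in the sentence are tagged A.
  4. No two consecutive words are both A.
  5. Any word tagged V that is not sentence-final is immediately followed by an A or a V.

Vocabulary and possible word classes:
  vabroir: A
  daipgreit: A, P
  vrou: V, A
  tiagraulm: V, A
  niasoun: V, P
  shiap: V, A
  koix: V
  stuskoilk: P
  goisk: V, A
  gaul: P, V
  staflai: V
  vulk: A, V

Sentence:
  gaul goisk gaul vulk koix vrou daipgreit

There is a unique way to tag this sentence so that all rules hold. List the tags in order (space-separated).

Candidates per position — 1:gaul {P,V}; 2:goisk {V,A}; 3:gaul {P,V}; 4:vulk {A,V}; 5:koix {V}; 6:vrou {V,A}; 7:daipgreit {A,P}.
The remaining ambiguous positions (1, 2, 3, 4, 6, 7) are resolved jointly — only one combination satisfies every rule.
The unique satisfying tagging is: P A V V V A P.
Checking: rule 1 ok; rule 2 ok; rule 3 ok; rule 4 ok; rule 5 ok.

P A V V V A P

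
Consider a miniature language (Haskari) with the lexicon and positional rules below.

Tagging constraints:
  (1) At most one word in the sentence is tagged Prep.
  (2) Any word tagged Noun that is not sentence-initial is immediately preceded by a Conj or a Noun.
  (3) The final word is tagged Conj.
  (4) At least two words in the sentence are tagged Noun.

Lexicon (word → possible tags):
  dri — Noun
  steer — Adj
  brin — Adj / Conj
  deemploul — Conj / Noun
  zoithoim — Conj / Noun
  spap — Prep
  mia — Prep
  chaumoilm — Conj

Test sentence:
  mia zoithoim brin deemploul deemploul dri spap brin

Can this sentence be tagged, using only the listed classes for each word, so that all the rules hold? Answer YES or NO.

NO

Candidates per position — 1:mia {Prep}; 2:zoithoim {Conj,Noun}; 3:brin {Adj,Conj}; 4:deemploul {Conj,Noun}; 5:deemploul {Conj,Noun}; 6:dri {Noun}; 7:spap {Prep}; 8:brin {Adj,Conj}.
Rule 1 cannot be satisfied by any choice of tags from the lexicon.
So there is no consistent tagging.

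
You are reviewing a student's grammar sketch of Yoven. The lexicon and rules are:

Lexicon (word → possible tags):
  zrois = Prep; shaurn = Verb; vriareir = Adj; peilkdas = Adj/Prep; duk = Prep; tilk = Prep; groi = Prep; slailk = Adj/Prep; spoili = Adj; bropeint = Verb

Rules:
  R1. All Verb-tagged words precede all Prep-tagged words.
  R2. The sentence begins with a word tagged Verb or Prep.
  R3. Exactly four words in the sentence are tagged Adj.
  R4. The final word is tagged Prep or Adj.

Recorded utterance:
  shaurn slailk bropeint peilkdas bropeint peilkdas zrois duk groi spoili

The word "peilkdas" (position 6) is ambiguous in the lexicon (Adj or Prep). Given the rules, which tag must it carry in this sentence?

Adj

Candidates per position — 1:shaurn {Verb}; 2:slailk {Adj,Prep}; 3:bropeint {Verb}; 4:peilkdas {Adj,Prep}; 5:bropeint {Verb}; 6:peilkdas {Adj,Prep}; 7:zrois {Prep}; 8:duk {Prep}; 9:groi {Prep}; 10:spoili {Adj}.
At position 2, choosing Prep makes rule 1 impossible to satisfy; hence Adj.
At position 4, choosing Prep makes rule 1 impossible to satisfy; hence Adj.
At position 6, choosing Prep makes rule 3 impossible to satisfy; hence Adj.
The unique satisfying tagging is: Verb Adj Verb Adj Verb Adj Prep Prep Prep Adj.
Check: rule 1 satisfied; rule 2 satisfied; rule 3 satisfied; rule 4 satisfied.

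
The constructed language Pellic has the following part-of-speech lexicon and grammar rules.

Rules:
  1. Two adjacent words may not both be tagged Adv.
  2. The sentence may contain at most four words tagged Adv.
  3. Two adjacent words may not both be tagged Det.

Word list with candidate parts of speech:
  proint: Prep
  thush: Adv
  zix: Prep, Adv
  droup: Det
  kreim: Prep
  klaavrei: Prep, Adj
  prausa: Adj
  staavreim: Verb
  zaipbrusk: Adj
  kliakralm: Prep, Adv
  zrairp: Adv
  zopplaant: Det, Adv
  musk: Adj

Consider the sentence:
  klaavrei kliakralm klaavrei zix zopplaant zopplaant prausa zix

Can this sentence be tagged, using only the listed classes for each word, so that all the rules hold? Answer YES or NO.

YES

Candidates per position — 1:klaavrei {Prep,Adj}; 2:kliakralm {Prep,Adv}; 3:klaavrei {Prep,Adj}; 4:zix {Prep,Adv}; 5:zopplaant {Det,Adv}; 6:zopplaant {Det,Adv}; 7:prausa {Adj}; 8:zix {Prep,Adv}.
One satisfying assignment: Prep Prep Adj Prep Det Adv Adj Adv.
Rule-by-rule: rule 1 ok; rule 2 ok; rule 3 ok.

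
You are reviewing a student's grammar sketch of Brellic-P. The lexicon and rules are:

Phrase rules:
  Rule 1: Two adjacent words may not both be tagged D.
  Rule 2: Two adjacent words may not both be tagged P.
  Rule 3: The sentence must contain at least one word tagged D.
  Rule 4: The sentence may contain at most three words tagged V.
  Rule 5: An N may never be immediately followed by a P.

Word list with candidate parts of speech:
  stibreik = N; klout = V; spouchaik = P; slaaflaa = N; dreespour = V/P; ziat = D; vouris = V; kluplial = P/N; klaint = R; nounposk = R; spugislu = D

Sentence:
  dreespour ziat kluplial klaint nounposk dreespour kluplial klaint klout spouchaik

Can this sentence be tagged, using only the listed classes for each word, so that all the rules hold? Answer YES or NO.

Candidates per position — 1:dreespour {V,P}; 2:ziat {D}; 3:kluplial {P,N}; 4:klaint {R}; 5:nounposk {R}; 6:dreespour {V,P}; 7:kluplial {P,N}; 8:klaint {R}; 9:klout {V}; 10:spouchaik {P}.
One satisfying assignment: P D N R R P N R V P.
Checking: rule 1 satisfied; rule 2 satisfied; rule 3 satisfied; rule 4 satisfied; rule 5 satisfied.

YES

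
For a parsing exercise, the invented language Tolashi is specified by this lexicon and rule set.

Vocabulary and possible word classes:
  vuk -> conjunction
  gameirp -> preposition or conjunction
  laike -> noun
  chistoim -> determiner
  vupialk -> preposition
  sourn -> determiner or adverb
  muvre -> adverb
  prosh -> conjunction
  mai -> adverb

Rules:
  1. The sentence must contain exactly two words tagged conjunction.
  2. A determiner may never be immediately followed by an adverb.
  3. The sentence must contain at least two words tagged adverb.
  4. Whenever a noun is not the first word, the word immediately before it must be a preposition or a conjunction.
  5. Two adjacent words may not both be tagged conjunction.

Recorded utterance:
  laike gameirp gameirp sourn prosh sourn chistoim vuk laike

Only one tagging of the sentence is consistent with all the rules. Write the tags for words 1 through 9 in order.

Candidates per position — 1:laike {noun}; 2:gameirp {preposition,conjunction}; 3:gameirp {preposition,conjunction}; 4:sourn {determiner,adverb}; 5:prosh {conjunction}; 6:sourn {determiner,adverb}; 7:chistoim {determiner}; 8:vuk {conjunction}; 9:laike {noun}.
Position 2: conjunction is ruled out by rule 1; that leaves preposition.
Position 3: conjunction is ruled out by rule 1; that leaves preposition.
Position 4: determiner is ruled out by rule 3; that leaves adverb.
Position 6: determiner is ruled out by rule 3; that leaves adverb.
So the tagging must be: noun preposition preposition adverb conjunction adverb determiner conjunction noun.
Verifying each rule — rule 1 ✓; rule 2 ✓; rule 3 ✓; rule 4 ✓; rule 5 ✓.

noun preposition preposition adverb conjunction adverb determiner conjunction noun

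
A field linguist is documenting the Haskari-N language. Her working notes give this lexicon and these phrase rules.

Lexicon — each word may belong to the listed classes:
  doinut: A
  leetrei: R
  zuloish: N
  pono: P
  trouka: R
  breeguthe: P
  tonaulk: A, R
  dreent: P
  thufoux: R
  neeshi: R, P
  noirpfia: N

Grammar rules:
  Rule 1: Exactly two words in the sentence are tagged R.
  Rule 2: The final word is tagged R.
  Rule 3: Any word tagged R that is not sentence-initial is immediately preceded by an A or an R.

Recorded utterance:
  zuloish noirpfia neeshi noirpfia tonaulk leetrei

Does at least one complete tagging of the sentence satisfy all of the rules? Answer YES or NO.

NO

Candidates per position — 1:zuloish {N}; 2:noirpfia {N}; 3:neeshi {R,P}; 4:noirpfia {N}; 5:tonaulk {A,R}; 6:leetrei {R}.
Every candidate sequence violates at least one rule; no consistent tagging exists.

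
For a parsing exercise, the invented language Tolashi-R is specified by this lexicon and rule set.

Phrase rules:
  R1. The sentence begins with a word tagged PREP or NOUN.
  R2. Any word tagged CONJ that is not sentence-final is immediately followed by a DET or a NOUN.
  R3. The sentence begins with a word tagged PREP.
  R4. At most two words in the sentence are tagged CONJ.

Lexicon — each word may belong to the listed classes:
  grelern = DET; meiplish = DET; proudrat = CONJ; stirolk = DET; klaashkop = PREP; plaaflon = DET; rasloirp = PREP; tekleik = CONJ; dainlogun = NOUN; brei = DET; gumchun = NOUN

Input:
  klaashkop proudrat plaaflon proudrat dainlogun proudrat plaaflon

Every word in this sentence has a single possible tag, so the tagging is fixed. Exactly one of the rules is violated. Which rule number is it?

Fixed tagging: PREP CONJ DET CONJ NOUN CONJ DET.
Applying the rules: R1 ok, R2 ok, R3 ok, R4 fails.
Only rule 4 fails.

4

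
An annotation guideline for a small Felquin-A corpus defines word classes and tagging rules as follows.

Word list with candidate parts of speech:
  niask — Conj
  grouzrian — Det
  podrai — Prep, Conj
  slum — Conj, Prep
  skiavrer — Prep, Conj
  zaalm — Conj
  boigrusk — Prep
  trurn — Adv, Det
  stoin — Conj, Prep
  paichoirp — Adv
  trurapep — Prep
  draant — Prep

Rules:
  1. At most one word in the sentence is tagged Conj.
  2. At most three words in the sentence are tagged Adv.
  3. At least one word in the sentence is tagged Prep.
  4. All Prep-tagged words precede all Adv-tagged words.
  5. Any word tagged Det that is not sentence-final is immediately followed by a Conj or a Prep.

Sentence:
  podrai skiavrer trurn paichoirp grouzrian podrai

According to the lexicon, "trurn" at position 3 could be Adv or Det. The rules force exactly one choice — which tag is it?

Adv

Candidates per position — 1:podrai {Prep,Conj}; 2:skiavrer {Prep,Conj}; 3:trurn {Adv,Det}; 4:paichoirp {Adv}; 5:grouzrian {Det}; 6:podrai {Prep,Conj}.
If word 3 were Det, no tagging could satisfy rule 5; so word 3 is Adv.
If word 6 were Prep, no tagging could satisfy rule 4; so word 6 is Conj.
If word 1 were Conj, no tagging could satisfy rule 1; so word 1 is Prep.
If word 2 were Conj, no tagging could satisfy rule 1; so word 2 is Prep.
The unique satisfying tagging is: Prep Prep Adv Adv Det Conj.
Check: rule 1 ok; rule 2 ok; rule 3 ok; rule 4 ok; rule 5 ok.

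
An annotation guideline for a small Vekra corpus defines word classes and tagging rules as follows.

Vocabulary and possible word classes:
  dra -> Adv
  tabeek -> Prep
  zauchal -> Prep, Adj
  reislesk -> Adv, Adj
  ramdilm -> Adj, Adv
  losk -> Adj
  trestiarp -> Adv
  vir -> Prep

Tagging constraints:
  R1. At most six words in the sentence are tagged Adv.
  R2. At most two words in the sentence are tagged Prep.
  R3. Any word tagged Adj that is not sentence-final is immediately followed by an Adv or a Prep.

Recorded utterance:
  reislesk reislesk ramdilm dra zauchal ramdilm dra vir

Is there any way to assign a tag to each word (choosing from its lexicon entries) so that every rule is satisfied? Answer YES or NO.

Candidates per position — 1:reislesk {Adv,Adj}; 2:reislesk {Adv,Adj}; 3:ramdilm {Adj,Adv}; 4:dra {Adv}; 5:zauchal {Prep,Adj}; 6:ramdilm {Adj,Adv}; 7:dra {Adv}; 8:vir {Prep}.
One satisfying assignment: Adj Adv Adv Adv Prep Adv Adv Prep.
Checking: rule 1 satisfied; rule 2 satisfied; rule 3 satisfied.

YES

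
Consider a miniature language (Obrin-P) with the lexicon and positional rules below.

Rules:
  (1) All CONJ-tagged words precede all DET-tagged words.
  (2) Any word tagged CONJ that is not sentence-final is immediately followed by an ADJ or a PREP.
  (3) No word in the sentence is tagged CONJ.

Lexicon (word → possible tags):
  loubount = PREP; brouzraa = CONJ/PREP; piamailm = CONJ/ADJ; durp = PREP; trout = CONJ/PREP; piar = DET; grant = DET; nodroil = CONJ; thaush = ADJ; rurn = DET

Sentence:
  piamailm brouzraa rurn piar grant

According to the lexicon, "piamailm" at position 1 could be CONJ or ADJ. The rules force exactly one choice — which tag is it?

Candidates per position — 1:piamailm {CONJ,ADJ}; 2:brouzraa {CONJ,PREP}; 3:rurn {DET}; 4:piar {DET}; 5:grant {DET}.
Word 1 cannot be CONJ — rule 3 would then fail for every completion. It is ADJ.
Word 2 cannot be CONJ — rule 2 would then fail for every completion. It is PREP.
So the tagging must be: ADJ PREP DET DET DET.
Checking: rule 1 satisfied; rule 2 satisfied; rule 3 satisfied.

ADJ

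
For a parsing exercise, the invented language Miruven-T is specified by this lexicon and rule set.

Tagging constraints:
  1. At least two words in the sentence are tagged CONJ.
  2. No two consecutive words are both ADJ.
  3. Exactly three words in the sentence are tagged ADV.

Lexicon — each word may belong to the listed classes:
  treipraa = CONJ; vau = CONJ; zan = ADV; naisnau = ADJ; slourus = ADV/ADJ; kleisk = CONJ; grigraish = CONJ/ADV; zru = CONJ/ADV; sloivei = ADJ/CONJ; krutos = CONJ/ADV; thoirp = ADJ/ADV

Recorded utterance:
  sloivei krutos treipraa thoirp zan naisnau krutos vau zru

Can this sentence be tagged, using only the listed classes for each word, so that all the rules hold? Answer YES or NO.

Candidates per position — 1:sloivei {ADJ,CONJ}; 2:krutos {CONJ,ADV}; 3:treipraa {CONJ}; 4:thoirp {ADJ,ADV}; 5:zan {ADV}; 6:naisnau {ADJ}; 7:krutos {CONJ,ADV}; 8:vau {CONJ}; 9:zru {CONJ,ADV}.
One satisfying assignment: ADJ CONJ CONJ ADV ADV ADJ CONJ CONJ ADV.
Verifying each rule — rule 1 satisfied; rule 2 satisfied; rule 3 satisfied.

YES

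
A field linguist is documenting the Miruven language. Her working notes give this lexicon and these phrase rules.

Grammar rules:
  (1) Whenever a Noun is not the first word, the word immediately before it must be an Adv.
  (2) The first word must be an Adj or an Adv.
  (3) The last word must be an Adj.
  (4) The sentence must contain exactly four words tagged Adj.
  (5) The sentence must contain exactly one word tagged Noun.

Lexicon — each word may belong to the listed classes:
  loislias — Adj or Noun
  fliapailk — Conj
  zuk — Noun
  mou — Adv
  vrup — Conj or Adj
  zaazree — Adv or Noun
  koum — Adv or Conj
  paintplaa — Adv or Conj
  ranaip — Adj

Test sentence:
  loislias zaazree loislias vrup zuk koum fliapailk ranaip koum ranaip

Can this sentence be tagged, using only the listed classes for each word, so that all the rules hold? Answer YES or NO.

Candidates per position — 1:loislias {Adj,Noun}; 2:zaazree {Adv,Noun}; 3:loislias {Adj,Noun}; 4:vrup {Conj,Adj}; 5:zuk {Noun}; 6:koum {Adv,Conj}; 7:fliapailk {Conj}; 8:ranaip {Adj}; 9:koum {Adv,Conj}; 10:ranaip {Adj}.
Rule 1 cannot be satisfied by any choice of tags from the lexicon.
So there is no consistent tagging.

NO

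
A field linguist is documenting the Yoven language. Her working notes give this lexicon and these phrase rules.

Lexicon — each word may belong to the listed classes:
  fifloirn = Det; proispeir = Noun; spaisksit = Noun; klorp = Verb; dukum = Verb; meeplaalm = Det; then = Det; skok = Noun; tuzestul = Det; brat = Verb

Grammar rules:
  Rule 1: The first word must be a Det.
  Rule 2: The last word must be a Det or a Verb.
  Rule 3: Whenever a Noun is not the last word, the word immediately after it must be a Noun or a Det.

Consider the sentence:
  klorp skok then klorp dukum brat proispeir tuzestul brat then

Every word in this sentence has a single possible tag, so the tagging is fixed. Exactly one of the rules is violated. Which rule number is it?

Fixed tagging: Verb Noun Det Verb Verb Verb Noun Det Verb Det.
Checking each rule: R1 violated, R2 holds, R3 holds.
Only rule 1 fails.

1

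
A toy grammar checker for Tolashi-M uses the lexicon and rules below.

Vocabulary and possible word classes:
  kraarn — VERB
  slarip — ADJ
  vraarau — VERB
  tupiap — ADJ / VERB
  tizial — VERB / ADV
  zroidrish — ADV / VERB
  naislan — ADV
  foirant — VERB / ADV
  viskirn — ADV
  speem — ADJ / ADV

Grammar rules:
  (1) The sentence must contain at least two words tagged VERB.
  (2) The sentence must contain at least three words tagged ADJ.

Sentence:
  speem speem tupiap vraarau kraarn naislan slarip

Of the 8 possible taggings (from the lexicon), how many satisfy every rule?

Candidates per position — 1:speem {ADJ,ADV}; 2:speem {ADJ,ADV}; 3:tupiap {ADJ,VERB}; 4:vraarau {VERB}; 5:kraarn {VERB}; 6:naislan {ADV}; 7:slarip {ADJ}.
There are 8 candidate sequences in total.
The sequences that satisfy every rule: ADJ ADJ ADJ VERB VERB ADV ADJ; ADJ ADJ VERB VERB VERB ADV ADJ; ADJ ADV ADJ VERB VERB ADV ADJ; ADV ADJ ADJ VERB VERB ADV ADJ.
Count = 4.

4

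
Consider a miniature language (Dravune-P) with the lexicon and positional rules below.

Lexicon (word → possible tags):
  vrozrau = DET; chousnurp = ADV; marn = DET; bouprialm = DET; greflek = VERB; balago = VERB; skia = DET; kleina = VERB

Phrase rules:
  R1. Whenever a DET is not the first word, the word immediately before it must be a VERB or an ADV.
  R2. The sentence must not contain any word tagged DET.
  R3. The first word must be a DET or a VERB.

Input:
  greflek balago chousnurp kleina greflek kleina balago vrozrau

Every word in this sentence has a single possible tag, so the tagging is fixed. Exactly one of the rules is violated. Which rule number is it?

Fixed tagging: VERB VERB ADV VERB VERB VERB VERB DET.
Rule check: R1 holds, R2 violated, R3 holds.
Only rule 2 fails.

2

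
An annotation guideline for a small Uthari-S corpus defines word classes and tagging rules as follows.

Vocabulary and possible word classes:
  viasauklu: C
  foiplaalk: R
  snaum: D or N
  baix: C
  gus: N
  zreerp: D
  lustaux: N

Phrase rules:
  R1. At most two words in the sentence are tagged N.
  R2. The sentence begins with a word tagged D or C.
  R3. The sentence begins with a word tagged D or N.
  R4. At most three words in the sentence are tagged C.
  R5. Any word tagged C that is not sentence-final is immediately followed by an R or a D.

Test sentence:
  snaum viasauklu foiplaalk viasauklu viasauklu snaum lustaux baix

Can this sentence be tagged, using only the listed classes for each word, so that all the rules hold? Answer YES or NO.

NO

Candidates per position — 1:snaum {D,N}; 2:viasauklu {C}; 3:foiplaalk {R}; 4:viasauklu {C}; 5:viasauklu {C}; 6:snaum {D,N}; 7:lustaux {N}; 8:baix {C}.
Rule 4 cannot be satisfied by any choice of tags from the lexicon.
So there is no consistent tagging.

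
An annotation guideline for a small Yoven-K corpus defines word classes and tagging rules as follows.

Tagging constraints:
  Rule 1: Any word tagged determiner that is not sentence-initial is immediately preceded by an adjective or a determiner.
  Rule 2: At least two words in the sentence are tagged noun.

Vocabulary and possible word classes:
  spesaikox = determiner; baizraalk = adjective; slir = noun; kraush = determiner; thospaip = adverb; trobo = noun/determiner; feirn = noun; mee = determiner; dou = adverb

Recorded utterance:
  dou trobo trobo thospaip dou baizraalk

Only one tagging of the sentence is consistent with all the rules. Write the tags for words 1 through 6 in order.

Candidates per position — 1:dou {adverb}; 2:trobo {noun,determiner}; 3:trobo {noun,determiner}; 4:thospaip {adverb}; 5:dou {adverb}; 6:baizraalk {adjective}.
Position 2: tagging it determiner would leave rule 1 unsatisfiable, so it must be noun.
Position 3: tagging it determiner would leave rule 1 unsatisfiable, so it must be noun.
So the tagging must be: adverb noun noun adverb adverb adjective.
Rule-by-rule: rule 1 ok; rule 2 ok.

adverb noun noun adverb adverb adjective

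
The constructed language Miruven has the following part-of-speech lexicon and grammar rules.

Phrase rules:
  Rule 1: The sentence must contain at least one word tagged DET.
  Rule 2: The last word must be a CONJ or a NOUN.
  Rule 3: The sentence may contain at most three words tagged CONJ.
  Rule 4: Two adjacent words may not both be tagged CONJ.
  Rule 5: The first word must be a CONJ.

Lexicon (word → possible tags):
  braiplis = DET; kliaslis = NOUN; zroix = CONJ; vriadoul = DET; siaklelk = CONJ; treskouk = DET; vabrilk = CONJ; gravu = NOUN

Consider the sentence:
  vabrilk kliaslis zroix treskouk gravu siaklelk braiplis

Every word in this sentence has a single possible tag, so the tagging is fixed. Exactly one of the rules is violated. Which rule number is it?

2

Fixed tagging: CONJ NOUN CONJ DET NOUN CONJ DET.
Applying the rules: R1 ok, R2 fails, R3 ok, R4 ok, R5 ok.
Only rule 2 fails.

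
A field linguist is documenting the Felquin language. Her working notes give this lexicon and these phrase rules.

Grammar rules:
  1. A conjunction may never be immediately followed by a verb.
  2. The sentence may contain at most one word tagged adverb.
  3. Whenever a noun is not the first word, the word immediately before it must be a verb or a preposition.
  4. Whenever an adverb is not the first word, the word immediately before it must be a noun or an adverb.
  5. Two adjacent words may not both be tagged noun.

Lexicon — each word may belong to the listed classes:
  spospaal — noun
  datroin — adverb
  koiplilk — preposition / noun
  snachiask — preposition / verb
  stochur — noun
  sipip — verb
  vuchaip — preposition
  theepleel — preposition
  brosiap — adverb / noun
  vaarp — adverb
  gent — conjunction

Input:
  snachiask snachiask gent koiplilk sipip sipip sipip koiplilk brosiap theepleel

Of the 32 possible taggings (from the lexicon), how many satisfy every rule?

8

Candidates per position — 1:snachiask {preposition,verb}; 2:snachiask {preposition,verb}; 3:gent {conjunction}; 4:koiplilk {preposition,noun}; 5:sipip {verb}; 6:sipip {verb}; 7:sipip {verb}; 8:koiplilk {preposition,noun}; 9:brosiap {adverb,noun}; 10:theepleel {preposition}.
There are 32 candidate sequences in total.
Checking each against the rules leaves 8 sequences.
Count = 8.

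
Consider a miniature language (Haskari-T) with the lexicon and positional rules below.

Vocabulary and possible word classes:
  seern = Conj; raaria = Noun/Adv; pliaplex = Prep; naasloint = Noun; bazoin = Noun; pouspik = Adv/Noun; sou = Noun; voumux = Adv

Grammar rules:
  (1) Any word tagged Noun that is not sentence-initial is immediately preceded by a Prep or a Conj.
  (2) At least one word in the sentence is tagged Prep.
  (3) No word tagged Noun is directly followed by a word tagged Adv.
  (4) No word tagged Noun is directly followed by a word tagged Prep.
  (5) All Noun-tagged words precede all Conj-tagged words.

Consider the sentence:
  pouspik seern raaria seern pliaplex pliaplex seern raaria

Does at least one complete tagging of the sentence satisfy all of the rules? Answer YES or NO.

Candidates per position — 1:pouspik {Adv,Noun}; 2:seern {Conj}; 3:raaria {Noun,Adv}; 4:seern {Conj}; 5:pliaplex {Prep}; 6:pliaplex {Prep}; 7:seern {Conj}; 8:raaria {Noun,Adv}.
One satisfying assignment: Noun Conj Adv Conj Prep Prep Conj Adv.
Checking: rule 1 satisfied; rule 2 satisfied; rule 3 satisfied; rule 4 satisfied; rule 5 satisfied.

YES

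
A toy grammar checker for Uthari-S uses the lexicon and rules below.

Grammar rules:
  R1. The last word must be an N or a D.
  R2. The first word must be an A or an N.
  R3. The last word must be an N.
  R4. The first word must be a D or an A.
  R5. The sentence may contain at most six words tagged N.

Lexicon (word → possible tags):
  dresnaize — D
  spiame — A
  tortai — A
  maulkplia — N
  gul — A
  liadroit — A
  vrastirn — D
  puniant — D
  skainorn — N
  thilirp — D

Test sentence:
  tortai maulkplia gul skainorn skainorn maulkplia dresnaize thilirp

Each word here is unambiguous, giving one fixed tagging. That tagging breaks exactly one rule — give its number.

3

Fixed tagging: A N A N N N D D.
Checking each rule: R1 pass, R2 pass, R3 fail, R4 pass, R5 pass.
Only rule 3 fails.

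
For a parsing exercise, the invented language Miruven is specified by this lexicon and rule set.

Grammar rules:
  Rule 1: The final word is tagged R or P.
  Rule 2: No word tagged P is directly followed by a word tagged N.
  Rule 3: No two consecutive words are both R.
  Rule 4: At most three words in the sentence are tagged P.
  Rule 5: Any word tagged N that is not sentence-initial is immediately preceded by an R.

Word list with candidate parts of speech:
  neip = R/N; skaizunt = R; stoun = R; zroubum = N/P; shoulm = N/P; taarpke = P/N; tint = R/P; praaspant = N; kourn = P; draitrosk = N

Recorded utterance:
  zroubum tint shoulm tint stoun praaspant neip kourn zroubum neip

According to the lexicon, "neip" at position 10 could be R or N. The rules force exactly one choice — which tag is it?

Candidates per position — 1:zroubum {N,P}; 2:tint {R,P}; 3:shoulm {N,P}; 4:tint {R,P}; 5:stoun {R}; 6:praaspant {N}; 7:neip {R,N}; 8:kourn {P}; 9:zroubum {N,P}; 10:neip {R,N}.
Position 4: R is ruled out by rule 3; that leaves P.
Position 7: N is ruled out by rule 5; that leaves R.
Position 9: N is ruled out by rule 2; that leaves P.
Position 10: N is ruled out by rule 1; that leaves R.
Position 1: P is ruled out by rule 4; that leaves N.
Position 2: P is ruled out by rule 4; that leaves R.
Position 3: P is ruled out by rule 4; that leaves N.
So the tagging must be: N R N P R N R P P R.
Verifying each rule — rule 1 ok; rule 2 ok; rule 3 ok; rule 4 ok; rule 5 ok.

R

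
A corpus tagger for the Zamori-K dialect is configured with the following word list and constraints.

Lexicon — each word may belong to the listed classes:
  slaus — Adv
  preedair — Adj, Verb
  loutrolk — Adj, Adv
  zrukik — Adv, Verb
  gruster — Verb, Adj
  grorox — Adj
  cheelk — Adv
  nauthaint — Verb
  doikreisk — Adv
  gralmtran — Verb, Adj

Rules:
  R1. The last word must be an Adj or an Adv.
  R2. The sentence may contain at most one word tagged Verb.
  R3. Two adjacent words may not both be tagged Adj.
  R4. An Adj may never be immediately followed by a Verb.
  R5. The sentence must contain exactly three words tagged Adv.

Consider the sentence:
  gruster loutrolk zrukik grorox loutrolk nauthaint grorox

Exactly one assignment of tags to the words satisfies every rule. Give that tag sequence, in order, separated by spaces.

Adj Adv Adv Adj Adv Verb Adj

Candidates per position — 1:gruster {Verb,Adj}; 2:loutrolk {Adj,Adv}; 3:zrukik {Adv,Verb}; 4:grorox {Adj}; 5:loutrolk {Adj,Adv}; 6:nauthaint {Verb}; 7:grorox {Adj}.
Position 1: tagging it Verb would leave rule 2 unsatisfiable, so it must be Adj.
Position 2: tagging it Adj would leave rule 3 unsatisfiable, so it must be Adv.
Position 3: tagging it Verb would leave rule 2 unsatisfiable, so it must be Adv.
Position 5: tagging it Adj would leave rule 3 unsatisfiable, so it must be Adv.
That leaves exactly one tagging: Adj Adv Adv Adj Adv Verb Adj.
Rule-by-rule: rule 1 satisfied; rule 2 satisfied; rule 3 satisfied; rule 4 satisfied; rule 5 satisfied.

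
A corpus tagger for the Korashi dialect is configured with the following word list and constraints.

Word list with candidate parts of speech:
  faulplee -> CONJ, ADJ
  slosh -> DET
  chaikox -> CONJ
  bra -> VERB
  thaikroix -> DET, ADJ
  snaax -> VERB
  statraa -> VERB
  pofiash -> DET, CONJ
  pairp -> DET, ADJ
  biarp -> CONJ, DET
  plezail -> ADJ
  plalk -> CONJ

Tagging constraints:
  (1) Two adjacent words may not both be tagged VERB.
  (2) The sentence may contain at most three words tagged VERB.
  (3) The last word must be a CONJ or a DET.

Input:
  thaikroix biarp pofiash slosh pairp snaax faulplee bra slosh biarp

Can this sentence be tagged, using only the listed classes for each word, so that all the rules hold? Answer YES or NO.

Candidates per position — 1:thaikroix {DET,ADJ}; 2:biarp {CONJ,DET}; 3:pofiash {DET,CONJ}; 4:slosh {DET}; 5:pairp {DET,ADJ}; 6:snaax {VERB}; 7:faulplee {CONJ,ADJ}; 8:bra {VERB}; 9:slosh {DET}; 10:biarp {CONJ,DET}.
One satisfying assignment: ADJ DET DET DET ADJ VERB CONJ VERB DET DET.
Checking: rule 1 ok; rule 2 ok; rule 3 ok.

YES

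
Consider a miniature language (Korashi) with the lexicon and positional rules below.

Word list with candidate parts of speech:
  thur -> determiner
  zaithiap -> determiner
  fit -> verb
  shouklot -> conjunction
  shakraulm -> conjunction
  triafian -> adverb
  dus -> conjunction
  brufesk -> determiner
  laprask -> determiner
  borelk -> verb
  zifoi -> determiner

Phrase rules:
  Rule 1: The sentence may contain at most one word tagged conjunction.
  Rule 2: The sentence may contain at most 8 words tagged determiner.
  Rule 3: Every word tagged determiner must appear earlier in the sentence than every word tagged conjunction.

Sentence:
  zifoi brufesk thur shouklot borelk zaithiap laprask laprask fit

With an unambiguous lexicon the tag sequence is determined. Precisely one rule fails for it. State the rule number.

3

Fixed tagging: determiner determiner determiner conjunction verb determiner determiner determiner verb.
Applying the rules: R1 ok, R2 ok, R3 fails.
Only rule 3 fails.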